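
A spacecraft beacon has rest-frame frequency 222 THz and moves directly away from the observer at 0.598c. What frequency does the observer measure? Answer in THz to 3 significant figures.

f_obs ≈ 111 THz

Relativistic Doppler: f_obs = f_src √((1−β)/(1+β))
= 222 × √(0.40200/1.5980) = 222 × 0.50156 = 111 THz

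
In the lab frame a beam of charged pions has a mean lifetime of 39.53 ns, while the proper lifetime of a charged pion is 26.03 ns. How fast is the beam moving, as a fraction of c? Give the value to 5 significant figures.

β ≈ 0.75259

γ = Δt/τ₀ = 39.53/26.03 = 1.518632
β = √(1 − 1/γ²) = √(1 − 1/1.518632²) = 0.75259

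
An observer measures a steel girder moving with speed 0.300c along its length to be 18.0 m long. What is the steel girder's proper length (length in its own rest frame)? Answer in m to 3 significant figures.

L₀ ≈ 18.9 m

γ = 1/√(1 − 0.300²) = 1.0483
L₀ = γL = 1.0483 × 18.0 = 18.9 m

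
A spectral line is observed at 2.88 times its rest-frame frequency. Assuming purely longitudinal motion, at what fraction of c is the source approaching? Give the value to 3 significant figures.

f_obs/f_src = √((1+β)/(1−β)) = 2.88  ⇒  (1+β)/(1−β) = 8.2944
β = |1 − D²|/(1 + D²) = |1 − 8.2944|/(1 + 8.2944) = 0.785

β ≈ 0.785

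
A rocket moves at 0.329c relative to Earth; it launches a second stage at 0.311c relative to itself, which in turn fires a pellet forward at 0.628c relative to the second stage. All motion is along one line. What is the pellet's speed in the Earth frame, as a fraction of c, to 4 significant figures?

u ≈ 0.8857c

Compose boost 2: (0.311 + 0.329)/(1 + 0.311×0.329) = 0.6400/1.10232 = 0.580594
Compose boost 3: (0.628 + 0.580594)/(1 + 0.628×0.580594) = 1.20859/1.36461 = 0.8857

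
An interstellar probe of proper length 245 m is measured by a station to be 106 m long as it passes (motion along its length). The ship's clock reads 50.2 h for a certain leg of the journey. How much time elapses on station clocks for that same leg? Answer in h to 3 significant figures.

Length contraction ⇒ γ = L₀/L = 245/106 = 2.3113
Time dilation: Δt = γτ₀ = 2.3113 × 50.2 h = 116 h

Δt ≈ 116 h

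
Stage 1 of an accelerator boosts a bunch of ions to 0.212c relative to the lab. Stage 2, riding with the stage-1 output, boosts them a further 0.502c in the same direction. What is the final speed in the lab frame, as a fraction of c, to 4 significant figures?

Compose boost 2: (0.502 + 0.212)/(1 + 0.502×0.212) = 0.7140/1.10642 = 0.6453

u ≈ 0.6453c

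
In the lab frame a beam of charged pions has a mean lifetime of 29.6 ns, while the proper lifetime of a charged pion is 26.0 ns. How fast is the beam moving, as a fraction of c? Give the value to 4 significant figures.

β ≈ 0.4780

γ = Δt/τ₀ = 29.6/26.0 = 1.13846
β = √(1 − 1/γ²) = √(1 − 1/1.13846²) = 0.4780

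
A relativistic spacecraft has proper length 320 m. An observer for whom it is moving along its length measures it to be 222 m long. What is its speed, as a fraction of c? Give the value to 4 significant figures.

γ = L₀/L = 320/222 = 1.44144
β = √(1 − 1/γ²) = 0.7202

β ≈ 0.7202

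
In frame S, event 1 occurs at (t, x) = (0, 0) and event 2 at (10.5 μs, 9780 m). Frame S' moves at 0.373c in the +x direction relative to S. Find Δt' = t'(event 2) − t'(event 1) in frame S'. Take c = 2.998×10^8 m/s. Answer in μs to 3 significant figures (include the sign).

γ = 1/√(1 − 0.373²) = 1.0778
Δt' = γ(Δt − vΔx/c²) = 1.0778 × (10.5 μs − 0.373×9780 m / (2.998×10^8 m/s))
= 1.0778 × (-1.6679 μs) = -1.80 μs

Δt' ≈ -1.80 μs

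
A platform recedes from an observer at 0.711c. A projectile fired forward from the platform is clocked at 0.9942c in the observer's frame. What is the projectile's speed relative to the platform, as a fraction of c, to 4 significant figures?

u' ≈ 0.9661c

Inverse velocity addition: u' = (u − v)/(1 − uv/c²)
= (0.9942 − 0.711)/(1 − 0.9942×0.711) = 0.2832/0.293124 = 0.9661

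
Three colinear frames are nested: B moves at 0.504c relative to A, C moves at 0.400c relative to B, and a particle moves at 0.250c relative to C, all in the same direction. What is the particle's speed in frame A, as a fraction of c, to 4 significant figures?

u ≈ 0.8437c

Compose boost 2: (0.400 + 0.504)/(1 + 0.400×0.504) = 0.9040/1.20160 = 0.752330
Compose boost 3: (0.250 + 0.752330)/(1 + 0.250×0.752330) = 1.00233/1.18808 = 0.8437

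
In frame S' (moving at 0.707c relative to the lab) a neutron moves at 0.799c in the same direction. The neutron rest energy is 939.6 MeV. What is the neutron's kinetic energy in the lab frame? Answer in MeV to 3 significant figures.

u_lab = (0.799 + 0.707)/(1 + 0.799×0.707) = 0.962366
γ = 1/√(1 − 0.962366²) = 3.6798
K = (γ − 1)m₀c² = (3.6798 − 1) × 939.6 = 2.6798 × 939.6 = 2520 MeV

K ≈ 2520 MeV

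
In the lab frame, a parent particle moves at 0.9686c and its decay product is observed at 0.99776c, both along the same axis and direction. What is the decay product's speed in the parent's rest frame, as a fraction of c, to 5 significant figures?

Inverse velocity addition: u' = (u − v)/(1 − uv/c²)
= (0.99776 − 0.9686)/(1 − 0.99776×0.9686) = 0.029160/0.03356966 = 0.86864

u' ≈ 0.86864c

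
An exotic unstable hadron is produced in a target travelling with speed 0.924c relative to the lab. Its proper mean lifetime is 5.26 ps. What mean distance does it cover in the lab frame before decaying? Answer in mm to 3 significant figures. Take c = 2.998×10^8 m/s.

γ = 1/√(1 − 0.924²) = 2.6151
Dilated lifetime: Δt = γτ₀ = 2.6151 × 5.26 ps = 13.756 ps
d = vΔt = 0.924c × 13.756 ps = 2.7702×10^8 m/s × 1.3756×10^-11 s = 3.81 mm

d ≈ 3.81 mm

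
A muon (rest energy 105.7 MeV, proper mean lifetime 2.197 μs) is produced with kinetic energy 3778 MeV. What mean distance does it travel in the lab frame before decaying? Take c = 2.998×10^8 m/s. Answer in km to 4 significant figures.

γ = 1 + K/(m₀c²) = 1 + 3778/105.7 = 36.7427
β = √(1 − 1/γ²) = 0.999630
Dilated lifetime: γτ₀ = 36.7427 × 2.197 μs = 80.7236 μs
d = βc·γτ₀ = 0.999630 × (2.998×10^8 m/s) × 8.07236×10^-5 s = 24.19 km

d ≈ 24.19 km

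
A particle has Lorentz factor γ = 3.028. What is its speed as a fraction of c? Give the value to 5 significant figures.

β ≈ 0.94389

β = √(1 − 1/γ²) = √(1 − 1/3.028²) = √(0.8909343) = 0.94389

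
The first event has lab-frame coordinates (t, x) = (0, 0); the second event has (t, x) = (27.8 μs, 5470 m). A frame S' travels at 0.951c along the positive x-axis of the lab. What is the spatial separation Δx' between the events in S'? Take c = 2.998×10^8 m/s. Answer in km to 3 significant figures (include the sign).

γ = 1/√(1 − 0.951²) = 3.2342
Δx' = γ(Δx − vΔt) = 3.2342 × (5470 m − 0.951×(2.998×10^8 m/s)×27.8×10^-6 s)
= 3.2342 × (-2456.1 m) = -7.94 km

Δx' ≈ -7.94 km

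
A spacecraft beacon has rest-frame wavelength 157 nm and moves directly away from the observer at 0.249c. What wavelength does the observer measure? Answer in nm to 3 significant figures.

Relativistic Doppler: λ_obs = λ_src √((1+β)/(1−β))
= 157 × √(1.2490/0.75100) = 157 × 1.2896 = 202 nm

λ_obs ≈ 202 nm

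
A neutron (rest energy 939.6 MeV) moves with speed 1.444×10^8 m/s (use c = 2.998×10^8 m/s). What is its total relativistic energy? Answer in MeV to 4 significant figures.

β = v/c = 1.444×10^8 / 2.998×10^8 = 0.481654
γ = 1/√(1 − 0.481654²) = 1.14108
E = γm₀c² = 1.14108 × 939.6 MeV = 1072 MeV

E ≈ 1072 MeV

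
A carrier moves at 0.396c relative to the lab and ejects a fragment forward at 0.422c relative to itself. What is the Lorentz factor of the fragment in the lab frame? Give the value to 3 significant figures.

γ ≈ 1.40

u_lab = (0.422 + 0.396)/(1 + 0.422×0.396) = 0.8180/1.16711 = 0.700875
γ = 1/√(1 − 0.700875²) = 1.40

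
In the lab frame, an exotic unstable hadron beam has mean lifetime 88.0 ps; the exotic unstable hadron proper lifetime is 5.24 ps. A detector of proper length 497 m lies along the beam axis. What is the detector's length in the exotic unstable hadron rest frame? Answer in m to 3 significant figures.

Time dilation ⇒ γ = Δt/τ₀ = 88.0/5.24 = 16.794
Length contraction: L = L₀/γ = 497/16.794 = 29.6 m

L ≈ 29.6 m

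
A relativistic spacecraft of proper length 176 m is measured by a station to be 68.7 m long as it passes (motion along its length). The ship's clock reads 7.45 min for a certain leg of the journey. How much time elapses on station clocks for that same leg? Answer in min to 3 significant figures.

Length contraction ⇒ γ = L₀/L = 176/68.7 = 2.5619
Time dilation: Δt = γτ₀ = 2.5619 × 7.45 min = 19.1 min

Δt ≈ 19.1 min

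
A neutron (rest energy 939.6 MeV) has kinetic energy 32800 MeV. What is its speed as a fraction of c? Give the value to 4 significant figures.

β ≈ 0.9996

γ = 1 + K/(m₀c²) = 1 + 32800/939.6 = 35.9085
β = √(1 − 1/γ²) = 0.9996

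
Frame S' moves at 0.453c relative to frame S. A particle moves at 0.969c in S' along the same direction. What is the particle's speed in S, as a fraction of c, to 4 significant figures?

Relativistic velocity addition: u = (u' + v)/(1 + u'v/c²)
= (0.969 + 0.453)/(1 + 0.969×0.453) = 1.422/1.43896 = 0.9882

u ≈ 0.9882c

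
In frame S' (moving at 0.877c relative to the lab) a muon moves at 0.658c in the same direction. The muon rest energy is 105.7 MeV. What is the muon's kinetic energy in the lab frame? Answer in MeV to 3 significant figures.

K ≈ 355 MeV

u_lab = (0.658 + 0.877)/(1 + 0.658×0.877) = 0.973326
γ = 1/√(1 − 0.973326²) = 4.3587
K = (γ − 1)m₀c² = (4.3587 − 1) × 105.7 = 3.3587 × 105.7 = 355 MeV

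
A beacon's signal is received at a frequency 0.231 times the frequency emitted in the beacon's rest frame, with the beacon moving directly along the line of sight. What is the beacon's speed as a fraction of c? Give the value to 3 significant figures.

f_obs/f_src = √((1−β)/(1+β)) = 0.231  ⇒  (1−β)/(1+β) = 0.053361
β = |1 − D²|/(1 + D²) = |1 − 0.053361|/(1 + 0.053361) = 0.899

β ≈ 0.899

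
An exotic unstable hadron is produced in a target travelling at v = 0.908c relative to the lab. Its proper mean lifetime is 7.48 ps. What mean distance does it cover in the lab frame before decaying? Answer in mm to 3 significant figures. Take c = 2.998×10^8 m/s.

d ≈ 4.86 mm

γ = 1/√(1 − 0.908²) = 2.3868
Dilated lifetime: Δt = γτ₀ = 2.3868 × 7.48 ps = 17.853 ps
d = vΔt = 0.908c × 17.853 ps = 2.7222×10^8 m/s × 1.7853×10^-11 s = 4.86 mm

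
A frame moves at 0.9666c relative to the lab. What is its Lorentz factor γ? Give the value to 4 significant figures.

γ ≈ 3.902

γ = 1/√(1 − β²) = 1/√(1 − 0.9666²) = 1/√(0.0656844) = 3.902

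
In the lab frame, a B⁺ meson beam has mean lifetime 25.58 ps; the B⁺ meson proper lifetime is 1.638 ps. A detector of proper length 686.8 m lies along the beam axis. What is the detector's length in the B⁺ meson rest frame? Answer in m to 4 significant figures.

L ≈ 43.98 m

Time dilation ⇒ γ = Δt/τ₀ = 25.58/1.638 = 15.6166
Length contraction: L = L₀/γ = 686.8/15.6166 = 43.98 m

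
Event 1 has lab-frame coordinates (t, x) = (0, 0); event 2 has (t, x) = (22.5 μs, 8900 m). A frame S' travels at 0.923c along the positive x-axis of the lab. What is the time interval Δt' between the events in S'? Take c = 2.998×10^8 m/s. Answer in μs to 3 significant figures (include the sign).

γ = 1/√(1 − 0.923²) = 2.5988
Δt' = γ(Δt − vΔx/c²) = 2.5988 × (22.5 μs − 0.923×8900 m / (2.998×10^8 m/s))
= 2.5988 × (-4.9006 μs) = -12.7 μs

Δt' ≈ -12.7 μs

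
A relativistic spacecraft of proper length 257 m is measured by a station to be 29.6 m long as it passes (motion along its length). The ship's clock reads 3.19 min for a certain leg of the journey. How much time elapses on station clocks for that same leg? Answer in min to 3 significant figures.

Length contraction ⇒ γ = L₀/L = 257/29.6 = 8.6824
Time dilation: Δt = γτ₀ = 8.6824 × 3.19 min = 27.7 min

Δt ≈ 27.7 min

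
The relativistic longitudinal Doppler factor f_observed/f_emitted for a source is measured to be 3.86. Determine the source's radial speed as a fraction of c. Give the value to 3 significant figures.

f_obs/f_src = √((1+β)/(1−β)) = 3.86  ⇒  (1+β)/(1−β) = 14.900
β = |1 − D²|/(1 + D²) = |1 − 14.900|/(1 + 14.900) = 0.874

β ≈ 0.874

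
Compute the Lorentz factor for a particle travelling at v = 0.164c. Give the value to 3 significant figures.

γ = 1/√(1 − β²) = 1/√(1 − 0.164²) = 1/√(0.97310) = 1.01

γ ≈ 1.01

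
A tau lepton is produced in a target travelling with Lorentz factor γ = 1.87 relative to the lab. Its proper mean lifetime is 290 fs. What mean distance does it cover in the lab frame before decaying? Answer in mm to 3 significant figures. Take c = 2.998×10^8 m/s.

d ≈ 0.137 mm

β = √(1 − 1/γ²) = √(1 − 1/1.87²) = 0.84500
Dilated lifetime: Δt = γτ₀ = 1.87 × 290 fs = 542.30 fs
d = vΔt = 0.84500c × 542.30 fs = 2.5333×10^8 m/s × 5.4230×10^-13 s = 0.137 mm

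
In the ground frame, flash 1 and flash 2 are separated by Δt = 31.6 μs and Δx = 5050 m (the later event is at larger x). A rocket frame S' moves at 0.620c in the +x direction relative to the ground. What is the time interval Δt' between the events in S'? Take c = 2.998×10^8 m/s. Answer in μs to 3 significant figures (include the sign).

γ = 1/√(1 − 0.620²) = 1.2745
Δt' = γ(Δt − vΔx/c²) = 1.2745 × (31.6 μs − 0.620×5050 m / (2.998×10^8 m/s))
= 1.2745 × (21.156 μs) = 27.0 μs

Δt' ≈ 27.0 μs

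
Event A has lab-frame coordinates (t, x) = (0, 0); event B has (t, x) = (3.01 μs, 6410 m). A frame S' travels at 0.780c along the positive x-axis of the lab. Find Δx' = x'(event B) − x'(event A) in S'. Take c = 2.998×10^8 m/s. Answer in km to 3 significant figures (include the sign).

γ = 1/√(1 − 0.780²) = 1.5980
Δx' = γ(Δx − vΔt) = 1.5980 × (6410 m − 0.780×(2.998×10^8 m/s)×3.01×10^-6 s)
= 1.5980 × (5706.1 m) = 9.12 km

Δx' ≈ 9.12 km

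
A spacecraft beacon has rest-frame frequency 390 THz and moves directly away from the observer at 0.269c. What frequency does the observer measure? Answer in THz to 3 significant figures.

f_obs ≈ 296 THz

Relativistic Doppler: f_obs = f_src √((1−β)/(1+β))
= 390 × √(0.73100/1.2690) = 390 × 0.75898 = 296 THz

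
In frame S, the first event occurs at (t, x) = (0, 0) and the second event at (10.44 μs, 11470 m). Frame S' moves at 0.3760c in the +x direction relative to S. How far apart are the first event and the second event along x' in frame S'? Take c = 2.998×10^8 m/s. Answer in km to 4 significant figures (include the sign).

Δx' ≈ 11.11 km

γ = 1/√(1 − 0.3760²) = 1.07919
Δx' = γ(Δx − vΔt) = 1.07919 × (11470 m − 0.3760×(2.998×10^8 m/s)×10.44×10^-6 s)
= 1.07919 × (10293.2 m) = 11.11 km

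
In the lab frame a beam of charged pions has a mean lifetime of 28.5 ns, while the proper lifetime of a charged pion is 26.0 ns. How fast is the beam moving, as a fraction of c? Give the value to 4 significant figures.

γ = Δt/τ₀ = 28.5/26.0 = 1.09615
β = √(1 − 1/γ²) = √(1 − 1/1.09615²) = 0.4096

β ≈ 0.4096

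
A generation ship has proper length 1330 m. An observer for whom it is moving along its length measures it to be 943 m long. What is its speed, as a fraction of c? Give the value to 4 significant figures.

β ≈ 0.7052

γ = L₀/L = 1330/943 = 1.41039
β = √(1 − 1/γ²) = 0.7052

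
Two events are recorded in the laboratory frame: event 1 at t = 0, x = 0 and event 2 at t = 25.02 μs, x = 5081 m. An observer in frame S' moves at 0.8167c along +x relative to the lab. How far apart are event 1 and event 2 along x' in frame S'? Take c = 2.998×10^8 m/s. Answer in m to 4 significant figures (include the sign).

Δx' ≈ -1811 m

γ = 1/√(1 − 0.8167²) = 1.73291
Δx' = γ(Δx − vΔt) = 1.73291 × (5081 m − 0.8167×(2.998×10^8 m/s)×25.02×10^-6 s)
= 1.73291 × (-1045.06 m) = -1811 m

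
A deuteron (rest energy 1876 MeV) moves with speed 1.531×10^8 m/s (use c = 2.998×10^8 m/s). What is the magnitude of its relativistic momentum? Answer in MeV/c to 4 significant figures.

β = v/c = 1.531×10^8 / 2.998×10^8 = 0.510674
γ = 1/√(1 − 0.510674²) = 1.16310
p = γβm₀c = 1.16310 × 0.510674 × 1876 MeV/c = 1114 MeV/c

p ≈ 1114 MeV/c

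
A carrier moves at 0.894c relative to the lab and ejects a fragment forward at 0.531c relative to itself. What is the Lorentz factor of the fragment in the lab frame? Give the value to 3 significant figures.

u_lab = (0.531 + 0.894)/(1 + 0.531×0.894) = 1.425/1.47471 = 0.966289
γ = 1/√(1 − 0.966289²) = 3.88

γ ≈ 3.88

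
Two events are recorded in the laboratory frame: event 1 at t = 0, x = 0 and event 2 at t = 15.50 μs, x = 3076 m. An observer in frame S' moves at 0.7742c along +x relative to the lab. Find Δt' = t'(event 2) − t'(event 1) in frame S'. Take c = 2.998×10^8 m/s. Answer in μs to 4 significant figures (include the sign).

γ = 1/√(1 − 0.7742²) = 1.57993
Δt' = γ(Δt − vΔx/c²) = 1.57993 × (15.50 μs − 0.7742×3076 m / (2.998×10^8 m/s))
= 1.57993 × (7.55657 μs) = 11.94 μs

Δt' ≈ 11.94 μs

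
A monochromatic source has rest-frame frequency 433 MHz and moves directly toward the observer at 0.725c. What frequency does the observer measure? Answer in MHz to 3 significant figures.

Relativistic Doppler: f_obs = f_src √((1+β)/(1−β))
= 433 × √(1.7250/0.27500) = 433 × 2.5045 = 1080 MHz

f_obs ≈ 1080 MHz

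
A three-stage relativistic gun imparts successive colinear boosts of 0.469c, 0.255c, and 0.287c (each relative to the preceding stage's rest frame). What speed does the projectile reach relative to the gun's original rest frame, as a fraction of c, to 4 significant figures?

u ≈ 0.7875c

Compose boost 2: (0.255 + 0.469)/(1 + 0.255×0.469) = 0.7240/1.11959 = 0.646662
Compose boost 3: (0.287 + 0.646662)/(1 + 0.287×0.646662) = 0.933662/1.18559 = 0.7875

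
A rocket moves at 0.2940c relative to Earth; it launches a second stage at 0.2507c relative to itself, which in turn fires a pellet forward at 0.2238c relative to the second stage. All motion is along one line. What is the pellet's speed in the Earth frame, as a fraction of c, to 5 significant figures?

Compose boost 2: (0.2507 + 0.2940)/(1 + 0.2507×0.2940) = 0.54470/1.073706 = 0.5073084
Compose boost 3: (0.2238 + 0.5073084)/(1 + 0.2238×0.5073084) = 0.7311084/1.113536 = 0.65656

u ≈ 0.65656c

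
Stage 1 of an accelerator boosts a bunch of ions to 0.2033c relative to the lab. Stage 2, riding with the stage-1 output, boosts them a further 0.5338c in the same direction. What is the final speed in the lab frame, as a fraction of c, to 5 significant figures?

Compose boost 2: (0.5338 + 0.2033)/(1 + 0.5338×0.2033) = 0.73710/1.108522 = 0.66494

u ≈ 0.66494c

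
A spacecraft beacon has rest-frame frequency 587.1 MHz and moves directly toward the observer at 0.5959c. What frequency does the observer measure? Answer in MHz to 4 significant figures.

Relativistic Doppler: f_obs = f_src √((1+β)/(1−β))
= 587.1 × √(1.59590/0.404100) = 587.1 × 1.98728 = 1167 MHz

f_obs ≈ 1167 MHz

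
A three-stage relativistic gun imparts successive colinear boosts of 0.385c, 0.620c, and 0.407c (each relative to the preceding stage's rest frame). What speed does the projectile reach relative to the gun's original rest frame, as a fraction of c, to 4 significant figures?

Compose boost 2: (0.620 + 0.385)/(1 + 0.620×0.385) = 1.005/1.23870 = 0.811334
Compose boost 3: (0.407 + 0.811334)/(1 + 0.407×0.811334) = 1.21833/1.33021 = 0.9159

u ≈ 0.9159c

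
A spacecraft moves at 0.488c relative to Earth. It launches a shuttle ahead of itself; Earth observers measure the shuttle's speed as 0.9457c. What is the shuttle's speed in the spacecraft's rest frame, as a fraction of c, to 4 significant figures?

Inverse velocity addition: u' = (u − v)/(1 − uv/c²)
= (0.9457 − 0.488)/(1 − 0.9457×0.488) = 0.4577/0.538498 = 0.8500

u' ≈ 0.8500c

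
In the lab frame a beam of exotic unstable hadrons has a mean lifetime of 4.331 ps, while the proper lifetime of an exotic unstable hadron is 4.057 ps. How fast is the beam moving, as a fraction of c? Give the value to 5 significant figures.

γ = Δt/τ₀ = 4.331/4.057 = 1.067538
β = √(1 − 1/γ²) = √(1 − 1/1.067538²) = 0.35004

β ≈ 0.35004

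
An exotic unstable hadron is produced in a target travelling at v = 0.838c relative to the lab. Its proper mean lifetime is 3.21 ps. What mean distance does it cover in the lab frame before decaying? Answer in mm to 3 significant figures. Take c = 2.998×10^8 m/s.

d ≈ 1.48 mm

γ = 1/√(1 − 0.838²) = 1.8326
Dilated lifetime: Δt = γτ₀ = 1.8326 × 3.21 ps = 5.8827 ps
d = vΔt = 0.838c × 5.8827 ps = 2.5123×10^8 m/s × 5.8827×10^-12 s = 1.48 mm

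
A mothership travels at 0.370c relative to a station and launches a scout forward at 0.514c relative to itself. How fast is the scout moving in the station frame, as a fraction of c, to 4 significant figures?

Compose boost 2: (0.514 + 0.370)/(1 + 0.514×0.370) = 0.8840/1.19018 = 0.7427

u ≈ 0.7427c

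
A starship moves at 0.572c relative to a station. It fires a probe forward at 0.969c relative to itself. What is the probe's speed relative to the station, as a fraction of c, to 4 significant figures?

Relativistic velocity addition: u = (u' + v)/(1 + u'v/c²)
= (0.969 + 0.572)/(1 + 0.969×0.572) = 1.541/1.55427 = 0.9915

u ≈ 0.9915c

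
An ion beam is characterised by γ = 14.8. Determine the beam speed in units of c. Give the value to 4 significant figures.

β = √(1 − 1/γ²) = √(1 − 1/14.8²) = √(0.995435) = 0.9977

β ≈ 0.9977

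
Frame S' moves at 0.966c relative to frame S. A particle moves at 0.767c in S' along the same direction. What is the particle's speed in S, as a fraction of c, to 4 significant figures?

u ≈ 0.9954c

Relativistic velocity addition: u = (u' + v)/(1 + u'v/c²)
= (0.767 + 0.966)/(1 + 0.767×0.966) = 1.733/1.74092 = 0.9954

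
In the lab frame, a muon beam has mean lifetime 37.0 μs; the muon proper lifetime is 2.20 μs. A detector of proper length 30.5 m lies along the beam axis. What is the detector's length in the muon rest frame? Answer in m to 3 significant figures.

Time dilation ⇒ γ = Δt/τ₀ = 37.0/2.20 = 16.818
Length contraction: L = L₀/γ = 30.5/16.818 = 1.81 m

L ≈ 1.81 m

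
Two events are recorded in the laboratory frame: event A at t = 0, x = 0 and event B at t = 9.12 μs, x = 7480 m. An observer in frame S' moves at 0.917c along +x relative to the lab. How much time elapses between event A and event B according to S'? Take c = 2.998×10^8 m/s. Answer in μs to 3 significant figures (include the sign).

γ = 1/√(1 − 0.917²) = 2.5070
Δt' = γ(Δt − vΔx/c²) = 2.5070 × (9.12 μs − 0.917×7480 m / (2.998×10^8 m/s))
= 2.5070 × (-13.759 μs) = -34.5 μs

Δt' ≈ -34.5 μs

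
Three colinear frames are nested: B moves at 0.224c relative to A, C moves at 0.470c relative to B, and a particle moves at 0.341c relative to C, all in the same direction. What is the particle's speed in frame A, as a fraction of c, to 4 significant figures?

u ≈ 0.7980c

Compose boost 2: (0.470 + 0.224)/(1 + 0.470×0.224) = 0.6940/1.10528 = 0.627895
Compose boost 3: (0.341 + 0.627895)/(1 + 0.341×0.627895) = 0.968895/1.21411 = 0.7980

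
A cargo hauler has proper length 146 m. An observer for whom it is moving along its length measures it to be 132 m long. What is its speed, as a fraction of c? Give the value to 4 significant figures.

β ≈ 0.4273

γ = L₀/L = 146/132 = 1.10606
β = √(1 − 1/γ²) = 0.4273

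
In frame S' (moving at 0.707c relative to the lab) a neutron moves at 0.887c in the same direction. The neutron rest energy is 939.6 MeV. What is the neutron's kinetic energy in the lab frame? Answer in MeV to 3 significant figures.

u_lab = (0.887 + 0.707)/(1 + 0.887×0.707) = 0.979652
γ = 1/√(1 − 0.979652²) = 4.9824
K = (γ − 1)m₀c² = (4.9824 − 1) × 939.6 = 3.9824 × 939.6 = 3740 MeV

K ≈ 3740 MeV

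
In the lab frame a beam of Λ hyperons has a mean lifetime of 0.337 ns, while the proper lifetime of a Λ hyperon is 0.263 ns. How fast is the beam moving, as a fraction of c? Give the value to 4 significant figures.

β ≈ 0.6253

γ = Δt/τ₀ = 0.337/0.263 = 1.28137
β = √(1 − 1/γ²) = √(1 − 1/1.28137²) = 0.6253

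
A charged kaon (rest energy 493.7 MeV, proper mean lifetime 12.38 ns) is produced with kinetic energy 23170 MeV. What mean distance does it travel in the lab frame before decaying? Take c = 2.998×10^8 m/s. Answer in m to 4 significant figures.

d ≈ 177.9 m

γ = 1 + K/(m₀c²) = 1 + 23170/493.7 = 47.9313
β = √(1 − 1/γ²) = 0.999782
Dilated lifetime: γτ₀ = 47.9313 × 12.38 ns = 593.390 ns
d = βc·γτ₀ = 0.999782 × (2.998×10^8 m/s) × 5.93390×10^-7 s = 177.9 m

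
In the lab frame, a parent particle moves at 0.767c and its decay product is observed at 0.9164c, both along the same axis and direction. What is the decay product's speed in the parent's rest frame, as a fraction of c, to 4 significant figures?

Inverse velocity addition: u' = (u − v)/(1 − uv/c²)
= (0.9164 − 0.767)/(1 − 0.9164×0.767) = 0.1494/0.297121 = 0.5028

u' ≈ 0.5028c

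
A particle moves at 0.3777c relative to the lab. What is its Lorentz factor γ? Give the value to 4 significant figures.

γ ≈ 1.080

γ = 1/√(1 − β²) = 1/√(1 − 0.3777²) = 1/√(0.857343) = 1.080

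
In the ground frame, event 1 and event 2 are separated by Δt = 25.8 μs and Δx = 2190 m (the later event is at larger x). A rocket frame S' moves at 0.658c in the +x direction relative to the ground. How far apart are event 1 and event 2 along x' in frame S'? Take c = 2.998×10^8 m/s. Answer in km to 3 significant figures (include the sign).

Δx' ≈ -3.85 km

γ = 1/√(1 − 0.658²) = 1.3280
Δx' = γ(Δx − vΔt) = 1.3280 × (2190 m − 0.658×(2.998×10^8 m/s)×25.8×10^-6 s)
= 1.3280 × (-2899.5 m) = -3.85 km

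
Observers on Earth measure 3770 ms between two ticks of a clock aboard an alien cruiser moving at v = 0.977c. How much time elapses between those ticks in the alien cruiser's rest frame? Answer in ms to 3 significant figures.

τ₀ ≈ 804 ms

γ = 1/√(1 − 0.977²) = 4.6896
Proper time: τ₀ = Δt/γ = 3770/4.6896 = 804 ms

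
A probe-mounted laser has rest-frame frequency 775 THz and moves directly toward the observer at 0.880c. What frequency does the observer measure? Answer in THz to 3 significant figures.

Relativistic Doppler: f_obs = f_src √((1+β)/(1−β))
= 775 × √(1.8800/0.12000) = 775 × 3.9581 = 3070 THz

f_obs ≈ 3070 THz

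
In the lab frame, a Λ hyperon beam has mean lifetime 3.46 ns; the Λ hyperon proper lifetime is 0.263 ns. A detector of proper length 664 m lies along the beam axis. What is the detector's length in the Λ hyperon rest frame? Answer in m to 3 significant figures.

L ≈ 50.5 m

Time dilation ⇒ γ = Δt/τ₀ = 3.46/0.263 = 13.156
Length contraction: L = L₀/γ = 664/13.156 = 50.5 m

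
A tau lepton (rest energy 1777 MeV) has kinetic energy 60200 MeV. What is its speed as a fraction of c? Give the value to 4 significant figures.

γ = 1 + K/(m₀c²) = 1 + 60200/1777 = 34.8773
β = √(1 − 1/γ²) = 0.9996

β ≈ 0.9996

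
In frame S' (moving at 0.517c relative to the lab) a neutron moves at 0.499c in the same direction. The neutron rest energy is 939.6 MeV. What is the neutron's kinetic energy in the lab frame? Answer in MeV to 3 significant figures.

K ≈ 654 MeV

u_lab = (0.499 + 0.517)/(1 + 0.499×0.517) = 0.807642
γ = 1/√(1 − 0.807642²) = 1.6959
K = (γ − 1)m₀c² = (1.6959 − 1) × 939.6 = 0.69586 × 939.6 = 654 MeV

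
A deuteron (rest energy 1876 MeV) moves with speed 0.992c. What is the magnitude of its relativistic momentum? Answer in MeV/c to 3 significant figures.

p ≈ 14700 MeV/c

γ = 1/√(1 − 0.992²) = 7.9216
p = γβm₀c = 7.9216 × 0.992 × 1876 MeV/c = 14700 MeV/c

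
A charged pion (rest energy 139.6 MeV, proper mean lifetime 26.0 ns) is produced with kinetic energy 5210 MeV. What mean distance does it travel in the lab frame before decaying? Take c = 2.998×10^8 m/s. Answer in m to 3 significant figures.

γ = 1 + K/(m₀c²) = 1 + 5210/139.6 = 38.321
β = √(1 − 1/γ²) = 0.99966
Dilated lifetime: γτ₀ = 38.321 × 26.0 ns = 996.34 ns
d = βc·γτ₀ = 0.99966 × (2.998×10^8 m/s) × 9.9634×10^-7 s = 299 m

d ≈ 299 m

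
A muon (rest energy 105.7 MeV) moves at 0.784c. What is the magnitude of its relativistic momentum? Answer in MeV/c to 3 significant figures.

γ = 1/√(1 − 0.784²) = 1.6109
p = γβm₀c = 1.6109 × 0.784 × 105.7 MeV/c = 133 MeV/c

p ≈ 133 MeV/c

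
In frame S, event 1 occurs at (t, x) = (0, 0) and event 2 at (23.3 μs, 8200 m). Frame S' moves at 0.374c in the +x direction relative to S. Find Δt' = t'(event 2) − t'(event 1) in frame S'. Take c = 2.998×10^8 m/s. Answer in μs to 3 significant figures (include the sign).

Δt' ≈ 14.1 μs

γ = 1/√(1 − 0.374²) = 1.0783
Δt' = γ(Δt − vΔx/c²) = 1.0783 × (23.3 μs − 0.374×8200 m / (2.998×10^8 m/s))
= 1.0783 × (13.071 μs) = 14.1 μs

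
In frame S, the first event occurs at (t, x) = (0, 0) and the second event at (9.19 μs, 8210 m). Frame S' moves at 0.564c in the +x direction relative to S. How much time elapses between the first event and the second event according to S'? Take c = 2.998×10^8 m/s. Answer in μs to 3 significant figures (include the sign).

γ = 1/√(1 − 0.564²) = 1.2110
Δt' = γ(Δt − vΔx/c²) = 1.2110 × (9.19 μs − 0.564×8210 m / (2.998×10^8 m/s))
= 1.2110 × (-6.2551 μs) = -7.57 μs

Δt' ≈ -7.57 μs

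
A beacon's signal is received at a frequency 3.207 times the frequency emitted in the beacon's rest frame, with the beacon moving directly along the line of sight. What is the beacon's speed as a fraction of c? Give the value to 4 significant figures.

f_obs/f_src = √((1+β)/(1−β)) = 3.207  ⇒  (1+β)/(1−β) = 10.2848
β = |1 − D²|/(1 + D²) = |1 − 10.2848|/(1 + 10.2848) = 0.8228

β ≈ 0.8228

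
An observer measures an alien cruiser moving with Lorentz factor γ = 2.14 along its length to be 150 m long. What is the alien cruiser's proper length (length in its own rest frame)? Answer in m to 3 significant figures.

L₀ ≈ 321 m

γ = 2.14 (given)
L₀ = γL = 2.14 × 150 = 321 m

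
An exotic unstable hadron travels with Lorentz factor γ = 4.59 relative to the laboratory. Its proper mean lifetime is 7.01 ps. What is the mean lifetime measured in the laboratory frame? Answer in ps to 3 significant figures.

γ = 4.59 (given)
Time dilation: Δt = γτ₀ = 4.59 × 7.01 ps = 32.2 ps

Δt ≈ 32.2 ps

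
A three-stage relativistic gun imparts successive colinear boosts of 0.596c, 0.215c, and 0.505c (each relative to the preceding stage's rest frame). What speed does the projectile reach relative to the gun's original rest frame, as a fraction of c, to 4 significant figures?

u ≈ 0.8979c

Compose boost 2: (0.215 + 0.596)/(1 + 0.215×0.596) = 0.8110/1.12814 = 0.718882
Compose boost 3: (0.505 + 0.718882)/(1 + 0.505×0.718882) = 1.22388/1.36304 = 0.8979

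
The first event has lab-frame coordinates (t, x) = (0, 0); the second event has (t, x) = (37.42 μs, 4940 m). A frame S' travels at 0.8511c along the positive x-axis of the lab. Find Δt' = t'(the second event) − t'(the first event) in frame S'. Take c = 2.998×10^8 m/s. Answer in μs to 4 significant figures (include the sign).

Δt' ≈ 44.56 μs

γ = 1/√(1 − 0.8511²) = 1.90475
Δt' = γ(Δt − vΔx/c²) = 1.90475 × (37.42 μs − 0.8511×4940 m / (2.998×10^8 m/s))
= 1.90475 × (23.3959 μs) = 44.56 μs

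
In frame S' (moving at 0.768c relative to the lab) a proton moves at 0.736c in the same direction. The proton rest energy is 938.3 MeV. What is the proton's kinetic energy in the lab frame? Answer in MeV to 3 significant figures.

u_lab = (0.736 + 0.768)/(1 + 0.736×0.768) = 0.960870
γ = 1/√(1 − 0.960870²) = 3.6101
K = (γ − 1)m₀c² = (3.6101 − 1) × 938.3 = 2.6101 × 938.3 = 2450 MeV

K ≈ 2450 MeV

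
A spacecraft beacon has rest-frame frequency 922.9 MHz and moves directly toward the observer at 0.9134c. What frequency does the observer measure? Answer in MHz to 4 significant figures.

f_obs ≈ 4338 MHz

Relativistic Doppler: f_obs = f_src √((1+β)/(1−β))
= 922.9 × √(1.91340/0.0866000) = 922.9 × 4.70050 = 4338 MHz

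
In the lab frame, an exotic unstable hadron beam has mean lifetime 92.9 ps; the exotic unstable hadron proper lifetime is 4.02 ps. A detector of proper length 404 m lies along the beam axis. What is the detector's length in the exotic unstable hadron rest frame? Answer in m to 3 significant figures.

Time dilation ⇒ γ = Δt/τ₀ = 92.9/4.02 = 23.109
Length contraction: L = L₀/γ = 404/23.109 = 17.5 m

L ≈ 17.5 m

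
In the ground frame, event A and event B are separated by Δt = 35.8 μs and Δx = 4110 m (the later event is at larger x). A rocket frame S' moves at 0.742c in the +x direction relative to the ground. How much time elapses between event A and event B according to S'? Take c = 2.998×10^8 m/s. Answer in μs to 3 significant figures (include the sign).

Δt' ≈ 38.2 μs

γ = 1/√(1 − 0.742²) = 1.4916
Δt' = γ(Δt − vΔx/c²) = 1.4916 × (35.8 μs − 0.742×4110 m / (2.998×10^8 m/s))
= 1.4916 × (25.628 μs) = 38.2 μs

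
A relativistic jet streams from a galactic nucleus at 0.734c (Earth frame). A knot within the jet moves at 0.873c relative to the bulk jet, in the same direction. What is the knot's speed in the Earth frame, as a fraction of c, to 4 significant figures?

Relativistic velocity addition: u = (u' + v)/(1 + u'v/c²)
= (0.873 + 0.734)/(1 + 0.873×0.734) = 1.607/1.64078 = 0.9794

u ≈ 0.9794c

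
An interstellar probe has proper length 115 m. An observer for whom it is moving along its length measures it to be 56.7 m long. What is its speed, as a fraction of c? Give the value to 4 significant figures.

γ = L₀/L = 115/56.7 = 2.02822
β = √(1 − 1/γ²) = 0.8700

β ≈ 0.8700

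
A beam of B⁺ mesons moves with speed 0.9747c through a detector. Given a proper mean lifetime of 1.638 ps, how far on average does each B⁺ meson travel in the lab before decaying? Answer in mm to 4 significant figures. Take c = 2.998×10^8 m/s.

γ = 1/√(1 − 0.9747²) = 4.47393
Dilated lifetime: Δt = γτ₀ = 4.47393 × 1.638 ps = 7.32830 ps
d = vΔt = 0.9747c × 7.32830 ps = 2.92215×10^8 m/s × 7.32830×10^-12 s = 2.141 mm

d ≈ 2.141 mm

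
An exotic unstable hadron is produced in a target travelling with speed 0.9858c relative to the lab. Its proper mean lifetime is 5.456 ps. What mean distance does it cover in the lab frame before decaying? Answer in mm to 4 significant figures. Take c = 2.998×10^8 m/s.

d ≈ 9.602 mm

γ = 1/√(1 − 0.9858²) = 5.95509
Dilated lifetime: Δt = γτ₀ = 5.95509 × 5.456 ps = 32.4910 ps
d = vΔt = 0.9858c × 32.4910 ps = 2.95543×10^8 m/s × 3.24910×10^-11 s = 9.602 mm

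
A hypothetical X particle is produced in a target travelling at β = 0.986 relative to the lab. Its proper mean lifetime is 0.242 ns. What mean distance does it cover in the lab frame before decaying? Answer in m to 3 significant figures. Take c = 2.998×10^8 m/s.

γ = 1/√(1 − 0.986²) = 5.9972
Dilated lifetime: Δt = γτ₀ = 5.9972 × 0.242 ns = 1.4513 ns
d = vΔt = 0.986c × 1.4513 ns = 2.9560×10^8 m/s × 1.4513×10^-9 s = 0.429 m

d ≈ 0.429 m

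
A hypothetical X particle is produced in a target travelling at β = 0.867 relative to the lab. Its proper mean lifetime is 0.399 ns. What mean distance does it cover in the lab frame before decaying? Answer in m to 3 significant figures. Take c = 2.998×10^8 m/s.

γ = 1/√(1 − 0.867²) = 2.0068
Dilated lifetime: Δt = γτ₀ = 2.0068 × 0.399 ns = 0.80071 ns
d = vΔt = 0.867c × 0.80071 ns = 2.5993×10^8 m/s × 8.0071×10^-10 s = 0.208 m

d ≈ 0.208 m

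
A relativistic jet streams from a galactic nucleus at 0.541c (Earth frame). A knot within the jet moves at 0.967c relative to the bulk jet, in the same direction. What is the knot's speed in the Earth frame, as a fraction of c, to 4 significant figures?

Relativistic velocity addition: u = (u' + v)/(1 + u'v/c²)
= (0.967 + 0.541)/(1 + 0.967×0.541) = 1.508/1.52315 = 0.9901

u ≈ 0.9901c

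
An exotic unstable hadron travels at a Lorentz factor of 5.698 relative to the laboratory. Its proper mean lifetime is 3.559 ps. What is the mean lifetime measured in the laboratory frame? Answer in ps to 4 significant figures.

Δt ≈ 20.28 ps

γ = 5.698 (given)
Time dilation: Δt = γτ₀ = 5.698 × 3.559 ps = 20.28 ps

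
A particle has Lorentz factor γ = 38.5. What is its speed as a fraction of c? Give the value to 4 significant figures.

β ≈ 0.9997

β = √(1 − 1/γ²) = √(1 − 1/38.5²) = √(0.999325) = 0.9997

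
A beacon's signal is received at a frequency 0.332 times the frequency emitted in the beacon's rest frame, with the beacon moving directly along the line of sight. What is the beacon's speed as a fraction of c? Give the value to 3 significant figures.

f_obs/f_src = √((1−β)/(1+β)) = 0.332  ⇒  (1−β)/(1+β) = 0.11022
β = |1 − D²|/(1 + D²) = |1 − 0.11022|/(1 + 0.11022) = 0.801

β ≈ 0.801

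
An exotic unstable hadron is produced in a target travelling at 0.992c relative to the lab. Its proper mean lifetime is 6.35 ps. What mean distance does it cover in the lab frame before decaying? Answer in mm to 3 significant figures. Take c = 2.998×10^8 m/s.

γ = 1/√(1 − 0.992²) = 7.9216
Dilated lifetime: Δt = γτ₀ = 7.9216 × 6.35 ps = 50.302 ps
d = vΔt = 0.992c × 50.302 ps = 2.9740×10^8 m/s × 5.0302×10^-11 s = 15.0 mm

d ≈ 15.0 mm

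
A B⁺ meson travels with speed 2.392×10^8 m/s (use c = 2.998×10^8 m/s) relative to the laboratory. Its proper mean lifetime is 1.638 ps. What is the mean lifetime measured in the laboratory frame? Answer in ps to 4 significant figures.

Δt ≈ 2.717 ps

β = v/c = 2.392×10^8 / 2.998×10^8 = 0.797865
γ = 1/√(1 − 0.797865²) = 1.65883
Time dilation: Δt = γτ₀ = 1.65883 × 1.638 ps = 2.717 ps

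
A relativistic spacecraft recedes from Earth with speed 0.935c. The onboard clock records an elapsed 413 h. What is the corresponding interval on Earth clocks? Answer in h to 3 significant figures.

γ = 1/√(1 − 0.935²) = 2.8197
Time dilation: Δt = γτ₀ = 2.8197 × 413 h = 1160 h

Δt ≈ 1160 h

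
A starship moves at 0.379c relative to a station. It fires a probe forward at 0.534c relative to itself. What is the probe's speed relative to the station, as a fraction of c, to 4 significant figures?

Relativistic velocity addition: u = (u' + v)/(1 + u'v/c²)
= (0.534 + 0.379)/(1 + 0.534×0.379) = 0.9130/1.20239 = 0.7593

u ≈ 0.7593c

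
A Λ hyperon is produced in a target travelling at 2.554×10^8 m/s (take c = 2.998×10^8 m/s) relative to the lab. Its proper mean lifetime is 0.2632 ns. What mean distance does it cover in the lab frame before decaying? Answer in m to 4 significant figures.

β = v/c = 2.554×10^8 / 2.998×10^8 = 0.851901
γ = 1/√(1 − 0.851901²) = 1.90948
Dilated lifetime: Δt = γτ₀ = 1.90948 × 0.2632 ns = 0.502575 ns
d = vΔt = 0.851901c × 0.502575 ns = 2.55400×10^8 m/s × 5.02575×10^-10 s = 0.1284 m

d ≈ 0.1284 m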